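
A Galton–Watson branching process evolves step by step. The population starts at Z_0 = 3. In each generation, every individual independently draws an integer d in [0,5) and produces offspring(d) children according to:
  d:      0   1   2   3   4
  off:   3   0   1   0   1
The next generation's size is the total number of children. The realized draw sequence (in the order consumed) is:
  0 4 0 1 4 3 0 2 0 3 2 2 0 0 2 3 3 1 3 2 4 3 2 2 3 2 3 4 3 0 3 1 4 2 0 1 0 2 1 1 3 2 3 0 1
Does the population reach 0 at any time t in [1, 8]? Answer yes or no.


no

gen 0: Z_0=3, draws=[0, 4, 0], offspring=[3, 1, 3], Z_1=7
gen 1: Z_1=7, draws=[1, 4, 3, 0, 2, 0, 3], offspring=[0, 1, 0, 3, 1, 3, 0], Z_2=8
gen 2: Z_2=8, draws=[2, 2, 0, 0, 2, 3, 3, 1], offspring=[1, 1, 3, 3, 1, 0, 0, 0], Z_3=9
gen 3: Z_3=9, draws=[3, 2, 4, 3, 2, 2, 3, 2, 3], offspring=[0, 1, 1, 0, 1, 1, 0, 1, 0], Z_4=5
gen 4: Z_4=5, draws=[4, 3, 0, 3, 1], offspring=[1, 0, 3, 0, 0], Z_5=4
gen 5: Z_5=4, draws=[4, 2, 0, 1], offspring=[1, 1, 3, 0], Z_6=5
gen 6: Z_6=5, draws=[0, 2, 1, 1, 3], offspring=[3, 1, 0, 0, 0], Z_7=4
gen 7: Z_7=4, draws=[2, 3, 0, 1], offspring=[1, 0, 3, 0], Z_8=4


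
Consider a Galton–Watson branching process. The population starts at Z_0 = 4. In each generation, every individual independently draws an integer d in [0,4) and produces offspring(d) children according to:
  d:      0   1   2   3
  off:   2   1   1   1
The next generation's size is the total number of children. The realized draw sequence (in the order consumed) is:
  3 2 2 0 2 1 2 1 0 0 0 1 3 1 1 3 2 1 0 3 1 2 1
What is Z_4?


9

gen 0: Z_0=4, draws=[3, 2, 2, 0], offspring=[1, 1, 1, 2], Z_1=5
gen 1: Z_1=5, draws=[2, 1, 2, 1, 0], offspring=[1, 1, 1, 1, 2], Z_2=6
gen 2: Z_2=6, draws=[0, 0, 1, 3, 1, 1], offspring=[2, 2, 1, 1, 1, 1], Z_3=8
gen 3: Z_3=8, draws=[3, 2, 1, 0, 3, 1, 2, 1], offspring=[1, 1, 1, 2, 1, 1, 1, 1], Z_4=9


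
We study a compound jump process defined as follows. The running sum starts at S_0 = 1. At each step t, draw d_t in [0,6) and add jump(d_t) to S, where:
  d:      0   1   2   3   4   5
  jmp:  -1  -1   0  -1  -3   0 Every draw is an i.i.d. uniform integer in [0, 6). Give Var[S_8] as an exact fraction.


8

Outcome values over d=0..5: [-1, -1, 0, -1, -3, 0]
Σy = -6, Σy² = 12, M = 6
μ = -6/6 = -1,  σ² = 12/6 − (-1)² = 1
Independent increments: Var[S_8] = 8·σ² = 8·(1) = 8


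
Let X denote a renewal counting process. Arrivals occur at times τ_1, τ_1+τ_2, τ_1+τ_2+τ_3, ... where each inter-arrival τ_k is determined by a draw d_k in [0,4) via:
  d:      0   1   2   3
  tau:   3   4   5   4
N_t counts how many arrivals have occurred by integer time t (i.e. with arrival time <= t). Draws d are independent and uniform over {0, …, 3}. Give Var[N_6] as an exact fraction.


Inter-arrival values over d=0..3: [3, 4, 5, 4]
Each d has probability 1/4, so the pmf of τ is: f(3) = 1/4, f(4) = 1/2, f(5) = 1/4
Let p_n(j) = P(N_n = j), with p_0 = [1]. Condition on τ_1: p_n(0) = P(τ > n), and for j >= 1, p_n(j) = Σ_{k<=n} f(k)·p_{n−k}(j−1)
p_1 = [1]  (j = 0)
p_2 = [1]  (j = 0)
p_3 = [3/4, 1/4]  (j = 0..1)
p_4 = [1/4, 3/4]  (j = 0..1)
p_5 = [0, 1]  (j = 0..1)
p_6 = [0, 15/16, 1/16]  (j = 0..2)
E[N_6] = Σ j·p_6(j) = 17/16;  E[N_6²] = Σ j²·p_6(j) = 19/16
Var[N_6] = 19/16 − (17/16)² = 15/256

15/256


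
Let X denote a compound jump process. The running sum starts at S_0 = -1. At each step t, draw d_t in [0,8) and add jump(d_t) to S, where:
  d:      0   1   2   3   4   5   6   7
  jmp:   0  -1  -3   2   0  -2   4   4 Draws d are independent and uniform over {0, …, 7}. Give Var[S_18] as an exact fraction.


Outcome values over d=0..7: [0, -1, -3, 2, 0, -2, 4, 4]
Σy = 4, Σy² = 50, M = 8
μ = 4/8 = 1/2,  σ² = 50/8 − (1/2)² = 6
Independent increments: Var[S_18] = 18·σ² = 18·(6) = 108

108


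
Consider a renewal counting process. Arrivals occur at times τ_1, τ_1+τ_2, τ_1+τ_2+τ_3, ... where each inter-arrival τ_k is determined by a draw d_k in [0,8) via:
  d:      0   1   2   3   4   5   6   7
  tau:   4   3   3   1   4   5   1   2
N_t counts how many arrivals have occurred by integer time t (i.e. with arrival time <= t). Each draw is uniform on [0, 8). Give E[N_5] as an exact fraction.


1601/1024

Inter-arrival values over d=0..7: [4, 3, 3, 1, 4, 5, 1, 2]
Each d has probability 1/8, so the pmf of τ is: f(1) = 1/4, f(2) = 1/8, f(3) = 1/4, f(4) = 1/4, f(5) = 1/8
Renewal equation for m(n) = E[N_n]: condition on τ_1 = k (if k <= n, one arrival plus a fresh copy on the remaining n−k steps): m(n) = F(n) + Σ_{k<=n} f(k)·m(n−k), where F(n) = P(τ <= n) and m(0) = 0
m(1) = F(1) = 1/4
m(2) = F(2) + f(1)·m(1) = 3/8 + 1/4·1/4 = 7/16
m(3) = F(3) + f(1)·m(2) + f(2)·m(1) = 5/8 + 1/4·7/16 + 1/8·1/4 = 49/64
m(4) = F(4) + f(1)·m(3) + f(2)·m(2) + f(3)·m(1) = 7/8 + 1/4·49/64 + 1/8·7/16 + 1/4·1/4 = 303/256
m(5) = F(5) + f(1)·m(4) + f(2)·m(3) + f(3)·m(2) + f(4)·m(1) = 1 + 1/4·303/256 + 1/8·49/64 + 1/4·7/16 + 1/4·1/4 = 1601/1024
E[N_5] = m(5) = 1601/1024


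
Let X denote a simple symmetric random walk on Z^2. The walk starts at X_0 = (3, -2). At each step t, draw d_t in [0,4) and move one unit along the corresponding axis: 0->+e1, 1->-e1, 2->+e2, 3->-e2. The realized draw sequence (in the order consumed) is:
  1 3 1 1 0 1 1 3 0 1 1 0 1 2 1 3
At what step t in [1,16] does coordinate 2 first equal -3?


2

t=0: X=(3, -2), d=1 → -e1, X_1=(2, -2)
t=1: X=(2, -2), d=3 → -e2, X_2=(2, -3)
t=2: X=(2, -3), d=1 → -e1, X_3=(1, -3)
t=3: X=(1, -3), d=1 → -e1, X_4=(0, -3)
t=4: X=(0, -3), d=0 → +e1, X_5=(1, -3)
t=5: X=(1, -3), d=1 → -e1, X_6=(0, -3)
t=6: X=(0, -3), d=1 → -e1, X_7=(-1, -3)
t=7: X=(-1, -3), d=3 → -e2, X_8=(-1, -4)
t=8: X=(-1, -4), d=0 → +e1, X_9=(0, -4)
t=9: X=(0, -4), d=1 → -e1, X_10=(-1, -4)
t=10: X=(-1, -4), d=1 → -e1, X_11=(-2, -4)
t=11: X=(-2, -4), d=0 → +e1, X_12=(-1, -4)
t=12: X=(-1, -4), d=1 → -e1, X_13=(-2, -4)
t=13: X=(-2, -4), d=2 → +e2, X_14=(-2, -3)
t=14: X=(-2, -3), d=1 → -e1, X_15=(-3, -3)
t=15: X=(-3, -3), d=3 → -e2, X_16=(-3, -4)


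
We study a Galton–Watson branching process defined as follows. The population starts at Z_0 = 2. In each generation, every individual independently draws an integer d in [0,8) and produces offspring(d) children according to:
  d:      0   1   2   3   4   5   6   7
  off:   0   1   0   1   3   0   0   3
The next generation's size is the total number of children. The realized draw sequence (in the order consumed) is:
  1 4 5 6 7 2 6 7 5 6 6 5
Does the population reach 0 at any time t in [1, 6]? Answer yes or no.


yes

gen 0: Z_0=2, draws=[1, 4], offspring=[1, 3], Z_1=4
gen 1: Z_1=4, draws=[5, 6, 7, 2], offspring=[0, 0, 3, 0], Z_2=3
gen 2: Z_2=3, draws=[6, 7, 5], offspring=[0, 3, 0], Z_3=3
gen 3: Z_3=3, draws=[6, 6, 5], offspring=[0, 0, 0], Z_4=0
gen 4: Z_4=0, draws=[], offspring=[], Z_5=0
gen 5: Z_5=0, draws=[], offspring=[], Z_6=0


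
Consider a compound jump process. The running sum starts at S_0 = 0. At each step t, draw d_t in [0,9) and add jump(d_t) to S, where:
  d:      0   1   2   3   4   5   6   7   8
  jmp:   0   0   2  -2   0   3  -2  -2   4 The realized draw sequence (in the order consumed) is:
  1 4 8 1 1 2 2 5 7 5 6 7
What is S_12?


t=0: S=0, d=1, jump=0, S_1=0
t=1: S=0, d=4, jump=0, S_2=0
t=2: S=0, d=8, jump=4, S_3=4
t=3: S=4, d=1, jump=0, S_4=4
t=4: S=4, d=1, jump=0, S_5=4
t=5: S=4, d=2, jump=2, S_6=6
t=6: S=6, d=2, jump=2, S_7=8
t=7: S=8, d=5, jump=3, S_8=11
t=8: S=11, d=7, jump=-2, S_9=9
t=9: S=9, d=5, jump=3, S_10=12
t=10: S=12, d=6, jump=-2, S_11=10
t=11: S=10, d=7, jump=-2, S_12=8

8


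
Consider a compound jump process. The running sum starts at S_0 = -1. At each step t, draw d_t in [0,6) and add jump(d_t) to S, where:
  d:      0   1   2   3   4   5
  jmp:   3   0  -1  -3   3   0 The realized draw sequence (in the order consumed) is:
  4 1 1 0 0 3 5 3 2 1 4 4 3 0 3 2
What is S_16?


3

t=0: S=-1, d=4, jump=3, S_1=2
t=1: S=2, d=1, jump=0, S_2=2
t=2: S=2, d=1, jump=0, S_3=2
t=3: S=2, d=0, jump=3, S_4=5
t=4: S=5, d=0, jump=3, S_5=8
t=5: S=8, d=3, jump=-3, S_6=5
t=6: S=5, d=5, jump=0, S_7=5
t=7: S=5, d=3, jump=-3, S_8=2
t=8: S=2, d=2, jump=-1, S_9=1
t=9: S=1, d=1, jump=0, S_10=1
t=10: S=1, d=4, jump=3, S_11=4
t=11: S=4, d=4, jump=3, S_12=7
t=12: S=7, d=3, jump=-3, S_13=4
t=13: S=4, d=0, jump=3, S_14=7
t=14: S=7, d=3, jump=-3, S_15=4
t=15: S=4, d=2, jump=-1, S_16=3


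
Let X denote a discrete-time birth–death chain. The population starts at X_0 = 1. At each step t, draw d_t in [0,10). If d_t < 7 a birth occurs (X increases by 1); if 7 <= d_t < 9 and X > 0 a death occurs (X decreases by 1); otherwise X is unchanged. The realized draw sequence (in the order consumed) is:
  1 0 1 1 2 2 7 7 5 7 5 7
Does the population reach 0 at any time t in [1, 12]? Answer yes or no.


t=0: X=1, d=1 → birth, X_1=2
t=1: X=2, d=0 → birth, X_2=3
t=2: X=3, d=1 → birth, X_3=4
t=3: X=4, d=1 → birth, X_4=5
t=4: X=5, d=2 → birth, X_5=6
t=5: X=6, d=2 → birth, X_6=7
t=6: X=7, d=7 → death, X_7=6
t=7: X=6, d=7 → death, X_8=5
t=8: X=5, d=5 → birth, X_9=6
t=9: X=6, d=7 → death, X_10=5
t=10: X=5, d=5 → birth, X_11=6
t=11: X=6, d=7 → death, X_12=5

no


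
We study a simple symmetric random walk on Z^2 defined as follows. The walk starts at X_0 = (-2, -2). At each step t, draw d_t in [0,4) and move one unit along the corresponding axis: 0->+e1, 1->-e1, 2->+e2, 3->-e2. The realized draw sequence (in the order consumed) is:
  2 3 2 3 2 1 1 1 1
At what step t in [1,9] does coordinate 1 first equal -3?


6

t=0: X=(-2, -2), d=2 → +e2, X_1=(-2, -1)
t=1: X=(-2, -1), d=3 → -e2, X_2=(-2, -2)
t=2: X=(-2, -2), d=2 → +e2, X_3=(-2, -1)
t=3: X=(-2, -1), d=3 → -e2, X_4=(-2, -2)
t=4: X=(-2, -2), d=2 → +e2, X_5=(-2, -1)
t=5: X=(-2, -1), d=1 → -e1, X_6=(-3, -1)
t=6: X=(-3, -1), d=1 → -e1, X_7=(-4, -1)
t=7: X=(-4, -1), d=1 → -e1, X_8=(-5, -1)
t=8: X=(-5, -1), d=1 → -e1, X_9=(-6, -1)


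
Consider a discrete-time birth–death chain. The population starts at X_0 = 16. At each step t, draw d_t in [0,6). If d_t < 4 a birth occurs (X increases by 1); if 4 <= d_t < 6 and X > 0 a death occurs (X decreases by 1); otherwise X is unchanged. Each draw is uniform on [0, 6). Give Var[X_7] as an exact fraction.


56/9

X can drop by at most 1 per step and X_0 = 16 > T = 7, so X_t >= 16 − t >= 9 > 0 for every t <= 7: the floor at 0 (the 'and X > 0' condition) never binds. Hence X_7 = X_0 + Σ_{t<7} Y_t with i.i.d. increments Y_t = y(d_t) ∈ {+1, −1, 0}.
Outcome values over d=0..5: [1, 1, 1, 1, -1, -1]
Σy = 2, Σy² = 6, M = 6
μ = 2/6 = 1/3,  σ² = 6/6 − (1/3)² = 8/9
Independent increments: Var[X_7] = 7·σ² = 7·(8/9) = 56/9


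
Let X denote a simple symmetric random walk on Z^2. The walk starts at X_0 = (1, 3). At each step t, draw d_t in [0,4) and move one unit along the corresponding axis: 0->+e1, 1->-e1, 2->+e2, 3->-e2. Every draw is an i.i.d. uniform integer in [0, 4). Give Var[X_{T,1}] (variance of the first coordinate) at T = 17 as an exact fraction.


Outcome values over d=0..3: [1, -1, 0, 0]
Σy = 0, Σy² = 2, M = 4
μ = 0/4 = 0,  σ² = 2/4 − (0)² = 1/2
Independent increments: Var[X_17] = 17·σ² = 17·(1/2) = 17/2

17/2


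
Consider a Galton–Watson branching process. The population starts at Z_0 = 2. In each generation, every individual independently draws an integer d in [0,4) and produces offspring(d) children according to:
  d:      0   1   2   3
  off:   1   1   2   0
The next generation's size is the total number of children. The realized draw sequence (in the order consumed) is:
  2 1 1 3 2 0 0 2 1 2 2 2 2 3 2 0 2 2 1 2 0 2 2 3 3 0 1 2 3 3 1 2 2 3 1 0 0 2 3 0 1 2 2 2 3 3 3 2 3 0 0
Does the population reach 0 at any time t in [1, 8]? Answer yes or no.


no

gen 0: Z_0=2, draws=[2, 1], offspring=[2, 1], Z_1=3
gen 1: Z_1=3, draws=[1, 3, 2], offspring=[1, 0, 2], Z_2=3
gen 2: Z_2=3, draws=[0, 0, 2], offspring=[1, 1, 2], Z_3=4
gen 3: Z_3=4, draws=[1, 2, 2, 2], offspring=[1, 2, 2, 2], Z_4=7
gen 4: Z_4=7, draws=[2, 3, 2, 0, 2, 2, 1], offspring=[2, 0, 2, 1, 2, 2, 1], Z_5=10
gen 5: Z_5=10, draws=[2, 0, 2, 2, 3, 3, 0, 1, 2, 3], offspring=[2, 1, 2, 2, 0, 0, 1, 1, 2, 0], Z_6=11
gen 6: Z_6=11, draws=[3, 1, 2, 2, 3, 1, 0, 0, 2, 3, 0], offspring=[0, 1, 2, 2, 0, 1, 1, 1, 2, 0, 1], Z_7=11
gen 7: Z_7=11, draws=[1, 2, 2, 2, 3, 3, 3, 2, 3, 0, 0], offspring=[1, 2, 2, 2, 0, 0, 0, 2, 0, 1, 1], Z_8=11


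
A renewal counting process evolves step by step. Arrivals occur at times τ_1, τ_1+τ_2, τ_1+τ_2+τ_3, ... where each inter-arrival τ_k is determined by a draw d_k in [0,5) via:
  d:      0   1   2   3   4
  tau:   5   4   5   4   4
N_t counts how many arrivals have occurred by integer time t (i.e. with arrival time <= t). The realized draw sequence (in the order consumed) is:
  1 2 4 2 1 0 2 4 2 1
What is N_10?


2

draw d_1=1: τ_1=4, arrival time A_1=4
draw d_2=2: τ_2=5, arrival time A_2=9
draw d_3=4: τ_3=4, arrival time A_3=13
draw d_4=2: τ_4=5, arrival time A_4=18
draw d_5=1: τ_5=4, arrival time A_5=22
draw d_6=0: τ_6=5, arrival time A_6=27
draw d_7=2: τ_7=5, arrival time A_7=32
draw d_8=4: τ_8=4, arrival time A_8=36
draw d_9=2: τ_9=5, arrival time A_9=41
draw d_10=1: τ_10=4, arrival time A_10=45
N_t over t=0..10: 0:0 1:0 2:0 3:0 4:1 5:1 6:1 7:1 8:1 9:2 10:2


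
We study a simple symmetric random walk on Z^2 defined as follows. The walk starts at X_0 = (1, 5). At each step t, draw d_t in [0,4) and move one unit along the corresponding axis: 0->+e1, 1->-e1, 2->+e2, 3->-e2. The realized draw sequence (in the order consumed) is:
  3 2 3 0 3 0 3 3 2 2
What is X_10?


t=0: X=(1, 5), d=3 → -e2, X_1=(1, 4)
t=1: X=(1, 4), d=2 → +e2, X_2=(1, 5)
t=2: X=(1, 5), d=3 → -e2, X_3=(1, 4)
t=3: X=(1, 4), d=0 → +e1, X_4=(2, 4)
t=4: X=(2, 4), d=3 → -e2, X_5=(2, 3)
t=5: X=(2, 3), d=0 → +e1, X_6=(3, 3)
t=6: X=(3, 3), d=3 → -e2, X_7=(3, 2)
t=7: X=(3, 2), d=3 → -e2, X_8=(3, 1)
t=8: X=(3, 1), d=2 → +e2, X_9=(3, 2)
t=9: X=(3, 2), d=2 → +e2, X_10=(3, 3)

(3, 3)


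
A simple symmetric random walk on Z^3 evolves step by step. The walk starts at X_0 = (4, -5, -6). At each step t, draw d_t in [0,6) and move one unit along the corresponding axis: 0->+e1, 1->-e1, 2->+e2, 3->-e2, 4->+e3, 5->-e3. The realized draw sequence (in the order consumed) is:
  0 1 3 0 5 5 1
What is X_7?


t=0: X=(4, -5, -6), d=0 → +e1, X_1=(5, -5, -6)
t=1: X=(5, -5, -6), d=1 → -e1, X_2=(4, -5, -6)
t=2: X=(4, -5, -6), d=3 → -e2, X_3=(4, -6, -6)
t=3: X=(4, -6, -6), d=0 → +e1, X_4=(5, -6, -6)
t=4: X=(5, -6, -6), d=5 → -e3, X_5=(5, -6, -7)
t=5: X=(5, -6, -7), d=5 → -e3, X_6=(5, -6, -8)
t=6: X=(5, -6, -8), d=1 → -e1, X_7=(4, -6, -8)

(4, -6, -8)


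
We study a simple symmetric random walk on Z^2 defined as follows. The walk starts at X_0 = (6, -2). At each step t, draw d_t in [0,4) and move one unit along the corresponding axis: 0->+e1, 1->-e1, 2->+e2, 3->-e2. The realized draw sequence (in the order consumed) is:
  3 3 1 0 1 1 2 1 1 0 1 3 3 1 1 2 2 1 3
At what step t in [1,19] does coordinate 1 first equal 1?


14

t=0: X=(6, -2), d=3 → -e2, X_1=(6, -3)
t=1: X=(6, -3), d=3 → -e2, X_2=(6, -4)
t=2: X=(6, -4), d=1 → -e1, X_3=(5, -4)
t=3: X=(5, -4), d=0 → +e1, X_4=(6, -4)
t=4: X=(6, -4), d=1 → -e1, X_5=(5, -4)
t=5: X=(5, -4), d=1 → -e1, X_6=(4, -4)
t=6: X=(4, -4), d=2 → +e2, X_7=(4, -3)
t=7: X=(4, -3), d=1 → -e1, X_8=(3, -3)
t=8: X=(3, -3), d=1 → -e1, X_9=(2, -3)
t=9: X=(2, -3), d=0 → +e1, X_10=(3, -3)
t=10: X=(3, -3), d=1 → -e1, X_11=(2, -3)
t=11: X=(2, -3), d=3 → -e2, X_12=(2, -4)
t=12: X=(2, -4), d=3 → -e2, X_13=(2, -5)
t=13: X=(2, -5), d=1 → -e1, X_14=(1, -5)
t=14: X=(1, -5), d=1 → -e1, X_15=(0, -5)
t=15: X=(0, -5), d=2 → +e2, X_16=(0, -4)
t=16: X=(0, -4), d=2 → +e2, X_17=(0, -3)
t=17: X=(0, -3), d=1 → -e1, X_18=(-1, -3)
t=18: X=(-1, -3), d=3 → -e2, X_19=(-1, -4)


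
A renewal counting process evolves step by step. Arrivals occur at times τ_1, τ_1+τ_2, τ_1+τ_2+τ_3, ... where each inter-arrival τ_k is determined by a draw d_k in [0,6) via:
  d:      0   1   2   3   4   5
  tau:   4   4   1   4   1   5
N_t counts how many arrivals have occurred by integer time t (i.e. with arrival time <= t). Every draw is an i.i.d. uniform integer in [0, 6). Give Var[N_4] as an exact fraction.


11825/26244

Inter-arrival values over d=0..5: [4, 4, 1, 4, 1, 5]
Each d has probability 1/6, so the pmf of τ is: f(1) = 1/3, f(4) = 1/2, f(5) = 1/6
Let p_n(j) = P(N_n = j), with p_0 = [1]. Condition on τ_1: p_n(0) = P(τ > n), and for j >= 1, p_n(j) = Σ_{k<=n} f(k)·p_{n−k}(j−1)
p_1 = [2/3, 1/3]  (j = 0..1)
p_2 = [2/3, 2/9, 1/9]  (j = 0..2)
p_3 = [2/3, 2/9, 2/27, 1/27]  (j = 0..3)
p_4 = [1/6, 13/18, 2/27, 2/81, 1/81]  (j = 0..4)
E[N_4] = Σ j·p_4(j) = 161/162;  E[N_4²] = Σ j²·p_4(j) = 233/162
Var[N_4] = 233/162 − (161/162)² = 11825/26244


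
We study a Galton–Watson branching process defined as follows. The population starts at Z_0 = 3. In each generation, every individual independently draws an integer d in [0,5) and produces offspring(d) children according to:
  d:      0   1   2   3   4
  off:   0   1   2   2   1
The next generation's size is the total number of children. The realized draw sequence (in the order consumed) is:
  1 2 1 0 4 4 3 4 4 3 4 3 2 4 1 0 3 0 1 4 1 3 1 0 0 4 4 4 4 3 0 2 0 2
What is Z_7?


gen 0: Z_0=3, draws=[1, 2, 1], offspring=[1, 2, 1], Z_1=4
gen 1: Z_1=4, draws=[0, 4, 4, 3], offspring=[0, 1, 1, 2], Z_2=4
gen 2: Z_2=4, draws=[4, 4, 3, 4], offspring=[1, 1, 2, 1], Z_3=5
gen 3: Z_3=5, draws=[3, 2, 4, 1, 0], offspring=[2, 2, 1, 1, 0], Z_4=6
gen 4: Z_4=6, draws=[3, 0, 1, 4, 1, 3], offspring=[2, 0, 1, 1, 1, 2], Z_5=7
gen 5: Z_5=7, draws=[1, 0, 0, 4, 4, 4, 4], offspring=[1, 0, 0, 1, 1, 1, 1], Z_6=5
gen 6: Z_6=5, draws=[3, 0, 2, 0, 2], offspring=[2, 0, 2, 0, 2], Z_7=6

6


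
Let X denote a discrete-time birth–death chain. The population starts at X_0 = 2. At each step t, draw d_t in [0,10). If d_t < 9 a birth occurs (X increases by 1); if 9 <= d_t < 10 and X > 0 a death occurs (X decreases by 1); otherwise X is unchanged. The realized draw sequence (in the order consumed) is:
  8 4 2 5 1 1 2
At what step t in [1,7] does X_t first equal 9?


t=0: X=2, d=8 → birth, X_1=3
t=1: X=3, d=4 → birth, X_2=4
t=2: X=4, d=2 → birth, X_3=5
t=3: X=5, d=5 → birth, X_4=6
t=4: X=6, d=1 → birth, X_5=7
t=5: X=7, d=1 → birth, X_6=8
t=6: X=8, d=2 → birth, X_7=9

7


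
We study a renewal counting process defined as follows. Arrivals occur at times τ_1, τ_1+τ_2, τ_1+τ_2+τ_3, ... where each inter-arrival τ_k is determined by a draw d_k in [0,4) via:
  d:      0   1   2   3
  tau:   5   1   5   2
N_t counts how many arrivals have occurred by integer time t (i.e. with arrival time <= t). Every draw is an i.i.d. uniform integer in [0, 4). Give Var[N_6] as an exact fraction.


Inter-arrival values over d=0..3: [5, 1, 5, 2]
Each d has probability 1/4, so the pmf of τ is: f(1) = 1/4, f(2) = 1/4, f(5) = 1/2
Let p_n(j) = P(N_n = j), with p_0 = [1]. Condition on τ_1: p_n(0) = P(τ > n), and for j >= 1, p_n(j) = Σ_{k<=n} f(k)·p_{n−k}(j−1)
p_1 = [3/4, 1/4]  (j = 0..1)
p_2 = [1/2, 7/16, 1/16]  (j = 0..2)
p_3 = [1/2, 5/16, 11/64, 1/64]  (j = 0..3)
p_4 = [1/2, 1/4, 3/16, 15/256, 1/256]  (j = 0..4)
p_5 = [0, 3/4, 9/64, 23/256, 19/1024, 1/1024]  (j = 0..5)
p_6 = [0, 1/2, 3/8, 21/256, 19/512, 23/4096, 1/4096]  (j = 0..6)
E[N_6] = Σ j·p_6(j) = 6857/4096;  E[N_6²] = Σ j²·p_6(j) = 14259/4096
Var[N_6] = 14259/4096 − (6857/4096)² = 11386415/16777216

11386415/16777216


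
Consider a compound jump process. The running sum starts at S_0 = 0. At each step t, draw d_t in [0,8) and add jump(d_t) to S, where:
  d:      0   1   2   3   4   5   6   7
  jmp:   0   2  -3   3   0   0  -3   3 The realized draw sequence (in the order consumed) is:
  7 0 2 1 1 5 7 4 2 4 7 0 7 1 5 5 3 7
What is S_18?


18

t=0: S=0, d=7, jump=3, S_1=3
t=1: S=3, d=0, jump=0, S_2=3
t=2: S=3, d=2, jump=-3, S_3=0
t=3: S=0, d=1, jump=2, S_4=2
t=4: S=2, d=1, jump=2, S_5=4
t=5: S=4, d=5, jump=0, S_6=4
t=6: S=4, d=7, jump=3, S_7=7
t=7: S=7, d=4, jump=0, S_8=7
t=8: S=7, d=2, jump=-3, S_9=4
t=9: S=4, d=4, jump=0, S_10=4
t=10: S=4, d=7, jump=3, S_11=7
t=11: S=7, d=0, jump=0, S_12=7
t=12: S=7, d=7, jump=3, S_13=10
t=13: S=10, d=1, jump=2, S_14=12
t=14: S=12, d=5, jump=0, S_15=12
t=15: S=12, d=5, jump=0, S_16=12
t=16: S=12, d=3, jump=3, S_17=15
t=17: S=15, d=7, jump=3, S_18=18


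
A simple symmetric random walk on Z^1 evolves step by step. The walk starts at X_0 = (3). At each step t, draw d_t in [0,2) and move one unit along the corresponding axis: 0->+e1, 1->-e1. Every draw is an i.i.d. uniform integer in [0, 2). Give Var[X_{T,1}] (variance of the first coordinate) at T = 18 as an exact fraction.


Outcome values over d=0..1: [1, -1]
Σy = 0, Σy² = 2, M = 2
μ = 0/2 = 0,  σ² = 2/2 − (0)² = 1
Independent increments: Var[X_18] = 18·σ² = 18·(1) = 18

18


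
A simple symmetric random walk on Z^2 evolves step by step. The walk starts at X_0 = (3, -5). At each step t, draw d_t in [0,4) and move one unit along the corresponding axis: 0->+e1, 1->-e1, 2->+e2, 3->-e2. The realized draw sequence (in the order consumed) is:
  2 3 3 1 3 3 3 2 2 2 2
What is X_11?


t=0: X=(3, -5), d=2 → +e2, X_1=(3, -4)
t=1: X=(3, -4), d=3 → -e2, X_2=(3, -5)
t=2: X=(3, -5), d=3 → -e2, X_3=(3, -6)
t=3: X=(3, -6), d=1 → -e1, X_4=(2, -6)
t=4: X=(2, -6), d=3 → -e2, X_5=(2, -7)
t=5: X=(2, -7), d=3 → -e2, X_6=(2, -8)
t=6: X=(2, -8), d=3 → -e2, X_7=(2, -9)
t=7: X=(2, -9), d=2 → +e2, X_8=(2, -8)
t=8: X=(2, -8), d=2 → +e2, X_9=(2, -7)
t=9: X=(2, -7), d=2 → +e2, X_10=(2, -6)
t=10: X=(2, -6), d=2 → +e2, X_11=(2, -5)

(2, -5)


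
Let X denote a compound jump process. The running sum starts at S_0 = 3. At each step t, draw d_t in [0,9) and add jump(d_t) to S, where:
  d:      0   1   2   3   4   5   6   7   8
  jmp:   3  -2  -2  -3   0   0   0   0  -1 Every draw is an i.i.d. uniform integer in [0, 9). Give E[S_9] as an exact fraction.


Outcome values over d=0..8: [3, -2, -2, -3, 0, 0, 0, 0, -1]
Σy = -5, Σy² = 27, M = 9
μ = -5/9 = -5/9,  σ² = 27/9 − (-5/9)² = 218/81
E[S_9] = 3 + 9·(-5/9) = -2

-2


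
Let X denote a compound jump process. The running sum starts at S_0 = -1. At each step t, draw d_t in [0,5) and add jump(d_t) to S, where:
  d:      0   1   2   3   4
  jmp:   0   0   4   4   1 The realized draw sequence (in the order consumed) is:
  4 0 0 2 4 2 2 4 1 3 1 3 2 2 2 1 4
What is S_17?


t=0: S=-1, d=4, jump=1, S_1=0
t=1: S=0, d=0, jump=0, S_2=0
t=2: S=0, d=0, jump=0, S_3=0
t=3: S=0, d=2, jump=4, S_4=4
t=4: S=4, d=4, jump=1, S_5=5
t=5: S=5, d=2, jump=4, S_6=9
t=6: S=9, d=2, jump=4, S_7=13
t=7: S=13, d=4, jump=1, S_8=14
t=8: S=14, d=1, jump=0, S_9=14
t=9: S=14, d=3, jump=4, S_10=18
t=10: S=18, d=1, jump=0, S_11=18
t=11: S=18, d=3, jump=4, S_12=22
t=12: S=22, d=2, jump=4, S_13=26
t=13: S=26, d=2, jump=4, S_14=30
t=14: S=30, d=2, jump=4, S_15=34
t=15: S=34, d=1, jump=0, S_16=34
t=16: S=34, d=4, jump=1, S_17=35

35


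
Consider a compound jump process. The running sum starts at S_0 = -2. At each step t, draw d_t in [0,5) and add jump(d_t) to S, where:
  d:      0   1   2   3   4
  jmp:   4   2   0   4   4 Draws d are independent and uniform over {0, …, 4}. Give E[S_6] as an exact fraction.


Outcome values over d=0..4: [4, 2, 0, 4, 4]
Σy = 14, Σy² = 52, M = 5
μ = 14/5 = 14/5,  σ² = 52/5 − (14/5)² = 64/25
E[S_6] = -2 + 6·(14/5) = 74/5

74/5


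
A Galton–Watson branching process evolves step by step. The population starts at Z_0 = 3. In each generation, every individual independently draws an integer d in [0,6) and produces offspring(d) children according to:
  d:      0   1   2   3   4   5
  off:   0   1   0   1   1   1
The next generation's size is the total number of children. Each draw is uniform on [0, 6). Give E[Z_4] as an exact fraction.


16/27

Outcome values over d=0..5: [0, 1, 0, 1, 1, 1]
Σy = 4, Σy² = 4, M = 6
μ = 4/6 = 2/3,  σ² = 4/6 − (2/3)² = 2/9
E[Z_0] = 3
E[Z_1] = 2/3·E[Z_0] = 2
E[Z_2] = 2/3·E[Z_1] = 4/3
E[Z_3] = 2/3·E[Z_2] = 8/9
E[Z_4] = 2/3·E[Z_3] = 16/27


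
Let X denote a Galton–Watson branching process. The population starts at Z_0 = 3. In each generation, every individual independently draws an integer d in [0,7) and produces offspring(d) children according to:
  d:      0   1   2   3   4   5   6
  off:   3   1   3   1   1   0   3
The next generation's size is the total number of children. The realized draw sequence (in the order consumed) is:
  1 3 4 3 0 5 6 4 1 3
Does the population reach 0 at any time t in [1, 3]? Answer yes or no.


gen 0: Z_0=3, draws=[1, 3, 4], offspring=[1, 1, 1], Z_1=3
gen 1: Z_1=3, draws=[3, 0, 5], offspring=[1, 3, 0], Z_2=4
gen 2: Z_2=4, draws=[6, 4, 1, 3], offspring=[3, 1, 1, 1], Z_3=6

no


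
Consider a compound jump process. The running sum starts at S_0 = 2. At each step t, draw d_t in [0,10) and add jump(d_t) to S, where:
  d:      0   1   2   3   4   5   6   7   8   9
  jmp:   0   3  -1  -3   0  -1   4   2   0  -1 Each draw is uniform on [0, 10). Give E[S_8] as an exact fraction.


22/5

Outcome values over d=0..9: [0, 3, -1, -3, 0, -1, 4, 2, 0, -1]
Σy = 3, Σy² = 41, M = 10
μ = 3/10 = 3/10,  σ² = 41/10 − (3/10)² = 401/100
E[S_8] = 2 + 8·(3/10) = 22/5


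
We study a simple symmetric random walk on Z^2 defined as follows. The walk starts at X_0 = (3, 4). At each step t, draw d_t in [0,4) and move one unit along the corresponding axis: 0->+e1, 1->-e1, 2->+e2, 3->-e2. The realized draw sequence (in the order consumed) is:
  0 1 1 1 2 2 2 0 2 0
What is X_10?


t=0: X=(3, 4), d=0 → +e1, X_1=(4, 4)
t=1: X=(4, 4), d=1 → -e1, X_2=(3, 4)
t=2: X=(3, 4), d=1 → -e1, X_3=(2, 4)
t=3: X=(2, 4), d=1 → -e1, X_4=(1, 4)
t=4: X=(1, 4), d=2 → +e2, X_5=(1, 5)
t=5: X=(1, 5), d=2 → +e2, X_6=(1, 6)
t=6: X=(1, 6), d=2 → +e2, X_7=(1, 7)
t=7: X=(1, 7), d=0 → +e1, X_8=(2, 7)
t=8: X=(2, 7), d=2 → +e2, X_9=(2, 8)
t=9: X=(2, 8), d=0 → +e1, X_10=(3, 8)

(3, 8)


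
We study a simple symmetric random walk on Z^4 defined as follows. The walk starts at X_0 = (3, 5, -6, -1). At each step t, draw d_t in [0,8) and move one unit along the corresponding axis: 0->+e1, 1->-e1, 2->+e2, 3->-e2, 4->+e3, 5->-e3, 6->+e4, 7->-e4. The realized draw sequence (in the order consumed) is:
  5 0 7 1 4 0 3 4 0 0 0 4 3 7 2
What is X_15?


t=0: X=(3, 5, -6, -1), d=5 → -e3, X_1=(3, 5, -7, -1)
t=1: X=(3, 5, -7, -1), d=0 → +e1, X_2=(4, 5, -7, -1)
t=2: X=(4, 5, -7, -1), d=7 → -e4, X_3=(4, 5, -7, -2)
t=3: X=(4, 5, -7, -2), d=1 → -e1, X_4=(3, 5, -7, -2)
t=4: X=(3, 5, -7, -2), d=4 → +e3, X_5=(3, 5, -6, -2)
t=5: X=(3, 5, -6, -2), d=0 → +e1, X_6=(4, 5, -6, -2)
t=6: X=(4, 5, -6, -2), d=3 → -e2, X_7=(4, 4, -6, -2)
t=7: X=(4, 4, -6, -2), d=4 → +e3, X_8=(4, 4, -5, -2)
t=8: X=(4, 4, -5, -2), d=0 → +e1, X_9=(5, 4, -5, -2)
t=9: X=(5, 4, -5, -2), d=0 → +e1, X_10=(6, 4, -5, -2)
t=10: X=(6, 4, -5, -2), d=0 → +e1, X_11=(7, 4, -5, -2)
t=11: X=(7, 4, -5, -2), d=4 → +e3, X_12=(7, 4, -4, -2)
t=12: X=(7, 4, -4, -2), d=3 → -e2, X_13=(7, 3, -4, -2)
t=13: X=(7, 3, -4, -2), d=7 → -e4, X_14=(7, 3, -4, -3)
t=14: X=(7, 3, -4, -3), d=2 → +e2, X_15=(7, 4, -4, -3)

(7, 4, -4, -3)


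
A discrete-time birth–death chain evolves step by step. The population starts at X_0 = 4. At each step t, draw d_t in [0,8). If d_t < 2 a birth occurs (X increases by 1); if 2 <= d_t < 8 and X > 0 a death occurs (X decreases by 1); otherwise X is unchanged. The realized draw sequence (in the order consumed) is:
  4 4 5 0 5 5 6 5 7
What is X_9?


0

t=0: X=4, d=4 → death, X_1=3
t=1: X=3, d=4 → death, X_2=2
t=2: X=2, d=5 → death, X_3=1
t=3: X=1, d=0 → birth, X_4=2
t=4: X=2, d=5 → death, X_5=1
t=5: X=1, d=5 → death, X_6=0
t=6: X=0, d=6 → hold, X_7=0
t=7: X=0, d=5 → hold, X_8=0
t=8: X=0, d=7 → hold, X_9=0


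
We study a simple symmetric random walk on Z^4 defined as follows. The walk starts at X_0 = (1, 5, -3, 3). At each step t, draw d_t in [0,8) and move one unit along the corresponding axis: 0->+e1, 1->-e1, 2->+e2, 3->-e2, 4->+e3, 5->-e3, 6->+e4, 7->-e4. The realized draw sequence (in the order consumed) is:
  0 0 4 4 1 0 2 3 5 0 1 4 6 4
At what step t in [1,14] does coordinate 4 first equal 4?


13

t=0: X=(1, 5, -3, 3), d=0 → +e1, X_1=(2, 5, -3, 3)
t=1: X=(2, 5, -3, 3), d=0 → +e1, X_2=(3, 5, -3, 3)
t=2: X=(3, 5, -3, 3), d=4 → +e3, X_3=(3, 5, -2, 3)
t=3: X=(3, 5, -2, 3), d=4 → +e3, X_4=(3, 5, -1, 3)
t=4: X=(3, 5, -1, 3), d=1 → -e1, X_5=(2, 5, -1, 3)
t=5: X=(2, 5, -1, 3), d=0 → +e1, X_6=(3, 5, -1, 3)
t=6: X=(3, 5, -1, 3), d=2 → +e2, X_7=(3, 6, -1, 3)
t=7: X=(3, 6, -1, 3), d=3 → -e2, X_8=(3, 5, -1, 3)
t=8: X=(3, 5, -1, 3), d=5 → -e3, X_9=(3, 5, -2, 3)
t=9: X=(3, 5, -2, 3), d=0 → +e1, X_10=(4, 5, -2, 3)
t=10: X=(4, 5, -2, 3), d=1 → -e1, X_11=(3, 5, -2, 3)
t=11: X=(3, 5, -2, 3), d=4 → +e3, X_12=(3, 5, -1, 3)
t=12: X=(3, 5, -1, 3), d=6 → +e4, X_13=(3, 5, -1, 4)
t=13: X=(3, 5, -1, 4), d=4 → +e3, X_14=(3, 5, 0, 4)


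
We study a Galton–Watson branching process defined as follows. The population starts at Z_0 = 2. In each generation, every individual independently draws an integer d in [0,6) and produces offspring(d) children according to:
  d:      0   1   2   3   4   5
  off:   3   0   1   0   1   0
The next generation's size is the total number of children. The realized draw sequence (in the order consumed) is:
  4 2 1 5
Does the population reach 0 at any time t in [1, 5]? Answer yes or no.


yes

gen 0: Z_0=2, draws=[4, 2], offspring=[1, 1], Z_1=2
gen 1: Z_1=2, draws=[1, 5], offspring=[0, 0], Z_2=0
gen 2: Z_2=0, draws=[], offspring=[], Z_3=0
gen 3: Z_3=0, draws=[], offspring=[], Z_4=0
gen 4: Z_4=0, draws=[], offspring=[], Z_5=0


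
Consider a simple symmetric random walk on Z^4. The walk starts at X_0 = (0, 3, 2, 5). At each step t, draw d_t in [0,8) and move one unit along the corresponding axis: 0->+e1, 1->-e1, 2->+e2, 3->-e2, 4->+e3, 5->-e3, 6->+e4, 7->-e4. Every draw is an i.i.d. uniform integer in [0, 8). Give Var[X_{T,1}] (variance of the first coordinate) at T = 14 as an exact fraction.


7/2

Outcome values over d=0..7: [1, -1, 0, 0, 0, 0, 0, 0]
Σy = 0, Σy² = 2, M = 8
μ = 0/8 = 0,  σ² = 2/8 − (0)² = 1/4
Independent increments: Var[X_14] = 14·σ² = 14·(1/4) = 7/2


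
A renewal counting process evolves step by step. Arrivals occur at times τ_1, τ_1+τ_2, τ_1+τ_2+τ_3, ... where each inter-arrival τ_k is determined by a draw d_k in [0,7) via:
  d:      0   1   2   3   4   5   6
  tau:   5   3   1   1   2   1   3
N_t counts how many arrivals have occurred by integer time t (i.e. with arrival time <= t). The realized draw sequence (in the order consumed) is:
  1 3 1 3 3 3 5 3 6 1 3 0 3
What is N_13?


8

draw d_1=1: τ_1=3, arrival time A_1=3
draw d_2=3: τ_2=1, arrival time A_2=4
draw d_3=1: τ_3=3, arrival time A_3=7
draw d_4=3: τ_4=1, arrival time A_4=8
draw d_5=3: τ_5=1, arrival time A_5=9
draw d_6=3: τ_6=1, arrival time A_6=10
draw d_7=5: τ_7=1, arrival time A_7=11
draw d_8=3: τ_8=1, arrival time A_8=12
draw d_9=6: τ_9=3, arrival time A_9=15
draw d_10=1: τ_10=3, arrival time A_10=18
draw d_11=3: τ_11=1, arrival time A_11=19
draw d_12=0: τ_12=5, arrival time A_12=24
draw d_13=3: τ_13=1, arrival time A_13=25
N_t over t=0..13: 0:0 1:0 2:0 3:1 4:2 5:2 6:2 7:3 8:4 9:5 10:6 11:7 12:8 13:8


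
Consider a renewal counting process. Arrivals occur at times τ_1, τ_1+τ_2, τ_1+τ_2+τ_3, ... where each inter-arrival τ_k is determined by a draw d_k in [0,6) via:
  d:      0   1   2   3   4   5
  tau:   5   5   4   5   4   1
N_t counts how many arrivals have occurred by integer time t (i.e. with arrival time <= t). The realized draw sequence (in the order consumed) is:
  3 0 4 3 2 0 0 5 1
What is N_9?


draw d_1=3: τ_1=5, arrival time A_1=5
draw d_2=0: τ_2=5, arrival time A_2=10
draw d_3=4: τ_3=4, arrival time A_3=14
draw d_4=3: τ_4=5, arrival time A_4=19
draw d_5=2: τ_5=4, arrival time A_5=23
draw d_6=0: τ_6=5, arrival time A_6=28
draw d_7=0: τ_7=5, arrival time A_7=33
draw d_8=5: τ_8=1, arrival time A_8=34
draw d_9=1: τ_9=5, arrival time A_9=39
N_t over t=0..9: 0:0 1:0 2:0 3:0 4:0 5:1 6:1 7:1 8:1 9:1

1


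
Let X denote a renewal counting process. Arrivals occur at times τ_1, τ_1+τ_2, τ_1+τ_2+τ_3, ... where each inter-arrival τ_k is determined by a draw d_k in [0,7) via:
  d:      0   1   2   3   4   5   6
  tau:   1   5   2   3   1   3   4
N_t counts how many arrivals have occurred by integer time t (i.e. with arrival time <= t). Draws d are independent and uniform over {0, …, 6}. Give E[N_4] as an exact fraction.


Inter-arrival values over d=0..6: [1, 5, 2, 3, 1, 3, 4]
Each d has probability 1/7, so the pmf of τ is: f(1) = 2/7, f(2) = 1/7, f(3) = 2/7, f(4) = 1/7, f(5) = 1/7
Renewal equation for m(n) = E[N_n]: condition on τ_1 = k (if k <= n, one arrival plus a fresh copy on the remaining n−k steps): m(n) = F(n) + Σ_{k<=n} f(k)·m(n−k), where F(n) = P(τ <= n) and m(0) = 0
m(1) = F(1) = 2/7
m(2) = F(2) + f(1)·m(1) = 3/7 + 2/7·2/7 = 25/49
m(3) = F(3) + f(1)·m(2) + f(2)·m(1) = 5/7 + 2/7·25/49 + 1/7·2/7 = 309/343
m(4) = F(4) + f(1)·m(3) + f(2)·m(2) + f(3)·m(1) = 6/7 + 2/7·309/343 + 1/7·25/49 + 2/7·2/7 = 3047/2401
E[N_4] = m(4) = 3047/2401

3047/2401


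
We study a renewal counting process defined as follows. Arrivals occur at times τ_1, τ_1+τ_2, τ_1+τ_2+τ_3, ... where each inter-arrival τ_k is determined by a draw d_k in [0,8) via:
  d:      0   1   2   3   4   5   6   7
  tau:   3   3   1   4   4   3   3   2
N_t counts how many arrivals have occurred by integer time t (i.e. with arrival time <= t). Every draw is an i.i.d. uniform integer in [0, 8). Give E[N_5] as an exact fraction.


Inter-arrival values over d=0..7: [3, 3, 1, 4, 4, 3, 3, 2]
Each d has probability 1/8, so the pmf of τ is: f(1) = 1/8, f(2) = 1/8, f(3) = 1/2, f(4) = 1/4
Renewal equation for m(n) = E[N_n]: condition on τ_1 = k (if k <= n, one arrival plus a fresh copy on the remaining n−k steps): m(n) = F(n) + Σ_{k<=n} f(k)·m(n−k), where F(n) = P(τ <= n) and m(0) = 0
m(1) = F(1) = 1/8
m(2) = F(2) + f(1)·m(1) = 1/4 + 1/8·1/8 = 17/64
m(3) = F(3) + f(1)·m(2) + f(2)·m(1) = 3/4 + 1/8·17/64 + 1/8·1/8 = 409/512
m(4) = F(4) + f(1)·m(3) + f(2)·m(2) + f(3)·m(1) = 1 + 1/8·409/512 + 1/8·17/64 + 1/2·1/8 = 4897/4096
m(5) = F(5) + f(1)·m(4) + f(2)·m(3) + f(3)·m(2) + f(4)·m(1) = 1 + 1/8·4897/4096 + 1/8·409/512 + 1/2·17/64 + 1/4·1/8 = 46313/32768
E[N_5] = m(5) = 46313/32768

46313/32768


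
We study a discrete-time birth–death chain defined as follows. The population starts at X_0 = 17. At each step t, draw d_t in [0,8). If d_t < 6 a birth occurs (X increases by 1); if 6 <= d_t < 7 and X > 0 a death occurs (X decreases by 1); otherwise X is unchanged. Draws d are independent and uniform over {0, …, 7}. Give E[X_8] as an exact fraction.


22

X can drop by at most 1 per step and X_0 = 17 > T = 8, so X_t >= 17 − t >= 9 > 0 for every t <= 8: the floor at 0 (the 'and X > 0' condition) never binds. Hence X_8 = X_0 + Σ_{t<8} Y_t with i.i.d. increments Y_t = y(d_t) ∈ {+1, −1, 0}.
Outcome values over d=0..7: [1, 1, 1, 1, 1, 1, -1, 0]
Σy = 5, Σy² = 7, M = 8
μ = 5/8 = 5/8,  σ² = 7/8 − (5/8)² = 31/64
E[X_8] = 17 + 8·(5/8) = 22


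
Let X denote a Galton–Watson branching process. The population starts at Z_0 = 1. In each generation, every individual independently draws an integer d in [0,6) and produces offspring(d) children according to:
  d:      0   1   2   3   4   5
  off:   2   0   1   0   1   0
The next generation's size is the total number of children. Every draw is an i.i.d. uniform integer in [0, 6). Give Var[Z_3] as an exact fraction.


380/729

Outcome values over d=0..5: [2, 0, 1, 0, 1, 0]
Σy = 4, Σy² = 6, M = 6
μ = 4/6 = 2/3,  σ² = 6/6 − (2/3)² = 5/9
V_0 = 0, E_0 = 1
V_1 = 5/9·E_0 + (2/3)²·V_0 = 5/9;  E_1 = 2/3
V_2 = 5/9·E_1 + (2/3)²·V_1 = 50/81;  E_2 = 4/9
V_3 = 5/9·E_2 + (2/3)²·V_2 = 380/729;  E_3 = 8/27


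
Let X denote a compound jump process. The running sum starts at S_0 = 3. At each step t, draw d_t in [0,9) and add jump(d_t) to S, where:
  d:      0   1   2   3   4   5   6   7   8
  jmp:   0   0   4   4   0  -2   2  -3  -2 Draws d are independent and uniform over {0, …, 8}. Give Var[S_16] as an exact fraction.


832/9

Outcome values over d=0..8: [0, 0, 4, 4, 0, -2, 2, -3, -2]
Σy = 3, Σy² = 53, M = 9
μ = 3/9 = 1/3,  σ² = 53/9 − (1/3)² = 52/9
Independent increments: Var[S_16] = 16·σ² = 16·(52/9) = 832/9


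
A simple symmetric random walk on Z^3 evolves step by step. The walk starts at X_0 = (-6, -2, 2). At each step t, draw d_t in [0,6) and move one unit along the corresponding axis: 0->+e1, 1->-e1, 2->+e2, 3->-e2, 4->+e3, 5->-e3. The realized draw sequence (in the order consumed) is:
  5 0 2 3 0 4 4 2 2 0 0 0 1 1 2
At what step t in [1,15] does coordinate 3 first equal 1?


1

t=0: X=(-6, -2, 2), d=5 → -e3, X_1=(-6, -2, 1)
t=1: X=(-6, -2, 1), d=0 → +e1, X_2=(-5, -2, 1)
t=2: X=(-5, -2, 1), d=2 → +e2, X_3=(-5, -1, 1)
t=3: X=(-5, -1, 1), d=3 → -e2, X_4=(-5, -2, 1)
t=4: X=(-5, -2, 1), d=0 → +e1, X_5=(-4, -2, 1)
t=5: X=(-4, -2, 1), d=4 → +e3, X_6=(-4, -2, 2)
t=6: X=(-4, -2, 2), d=4 → +e3, X_7=(-4, -2, 3)
t=7: X=(-4, -2, 3), d=2 → +e2, X_8=(-4, -1, 3)
t=8: X=(-4, -1, 3), d=2 → +e2, X_9=(-4, 0, 3)
t=9: X=(-4, 0, 3), d=0 → +e1, X_10=(-3, 0, 3)
t=10: X=(-3, 0, 3), d=0 → +e1, X_11=(-2, 0, 3)
t=11: X=(-2, 0, 3), d=0 → +e1, X_12=(-1, 0, 3)
t=12: X=(-1, 0, 3), d=1 → -e1, X_13=(-2, 0, 3)
t=13: X=(-2, 0, 3), d=1 → -e1, X_14=(-3, 0, 3)
t=14: X=(-3, 0, 3), d=2 → +e2, X_15=(-3, 1, 3)


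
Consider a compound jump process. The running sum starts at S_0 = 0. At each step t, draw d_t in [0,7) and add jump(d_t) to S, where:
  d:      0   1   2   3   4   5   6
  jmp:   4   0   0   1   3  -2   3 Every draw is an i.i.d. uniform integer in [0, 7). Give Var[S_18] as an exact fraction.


Outcome values over d=0..6: [4, 0, 0, 1, 3, -2, 3]
Σy = 9, Σy² = 39, M = 7
μ = 9/7 = 9/7,  σ² = 39/7 − (9/7)² = 192/49
Independent increments: Var[S_18] = 18·σ² = 18·(192/49) = 3456/49

3456/49


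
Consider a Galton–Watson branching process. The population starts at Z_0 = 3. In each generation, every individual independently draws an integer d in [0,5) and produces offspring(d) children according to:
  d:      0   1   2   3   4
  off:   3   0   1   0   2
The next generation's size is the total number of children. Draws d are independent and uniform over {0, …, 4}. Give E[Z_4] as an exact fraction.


Outcome values over d=0..4: [3, 0, 1, 0, 2]
Σy = 6, Σy² = 14, M = 5
μ = 6/5 = 6/5,  σ² = 14/5 − (6/5)² = 34/25
E[Z_0] = 3
E[Z_1] = 6/5·E[Z_0] = 18/5
E[Z_2] = 6/5·E[Z_1] = 108/25
E[Z_3] = 6/5·E[Z_2] = 648/125
E[Z_4] = 6/5·E[Z_3] = 3888/625

3888/625


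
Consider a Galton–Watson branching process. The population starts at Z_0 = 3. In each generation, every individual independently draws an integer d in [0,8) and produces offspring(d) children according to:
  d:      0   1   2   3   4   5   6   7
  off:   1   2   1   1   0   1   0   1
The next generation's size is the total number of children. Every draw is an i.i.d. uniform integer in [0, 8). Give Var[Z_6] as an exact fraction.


167568395085/68719476736

Outcome values over d=0..7: [1, 2, 1, 1, 0, 1, 0, 1]
Σy = 7, Σy² = 9, M = 8
μ = 7/8 = 7/8,  σ² = 9/8 − (7/8)² = 23/64
V_0 = 0, E_0 = 3
V_1 = 23/64·E_0 + (7/8)²·V_0 = 69/64;  E_1 = 21/8
V_2 = 23/64·E_1 + (7/8)²·V_1 = 7245/4096;  E_2 = 147/64
V_3 = 23/64·E_2 + (7/8)²·V_2 = 571389/262144;  E_3 = 1029/512
V_4 = 23/64·E_3 + (7/8)²·V_3 = 40115565/16777216;  E_4 = 7203/4096
V_5 = 23/64·E_4 + (7/8)²·V_4 = 2644242909/1073741824;  E_5 = 50421/32768
V_6 = 23/64·E_5 + (7/8)²·V_5 = 167568395085/68719476736;  E_6 = 352947/262144


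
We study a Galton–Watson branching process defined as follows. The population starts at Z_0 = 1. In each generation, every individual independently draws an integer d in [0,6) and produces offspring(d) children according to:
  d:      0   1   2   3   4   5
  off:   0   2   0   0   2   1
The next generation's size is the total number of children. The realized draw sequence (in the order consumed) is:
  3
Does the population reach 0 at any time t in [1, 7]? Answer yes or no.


gen 0: Z_0=1, draws=[3], offspring=[0], Z_1=0
gen 1: Z_1=0, draws=[], offspring=[], Z_2=0
gen 2: Z_2=0, draws=[], offspring=[], Z_3=0
gen 3: Z_3=0, draws=[], offspring=[], Z_4=0
gen 4: Z_4=0, draws=[], offspring=[], Z_5=0
gen 5: Z_5=0, draws=[], offspring=[], Z_6=0
gen 6: Z_6=0, draws=[], offspring=[], Z_7=0

yes
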